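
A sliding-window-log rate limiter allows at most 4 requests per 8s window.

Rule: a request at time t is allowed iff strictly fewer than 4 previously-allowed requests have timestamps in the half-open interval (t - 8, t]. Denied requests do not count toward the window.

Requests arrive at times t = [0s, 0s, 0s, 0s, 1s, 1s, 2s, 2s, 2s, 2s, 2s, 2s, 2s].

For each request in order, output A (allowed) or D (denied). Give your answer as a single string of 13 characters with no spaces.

Answer: AAAADDDDDDDDD

Derivation:
Tracking allowed requests in the window:
  req#1 t=0s: ALLOW
  req#2 t=0s: ALLOW
  req#3 t=0s: ALLOW
  req#4 t=0s: ALLOW
  req#5 t=1s: DENY
  req#6 t=1s: DENY
  req#7 t=2s: DENY
  req#8 t=2s: DENY
  req#9 t=2s: DENY
  req#10 t=2s: DENY
  req#11 t=2s: DENY
  req#12 t=2s: DENY
  req#13 t=2s: DENY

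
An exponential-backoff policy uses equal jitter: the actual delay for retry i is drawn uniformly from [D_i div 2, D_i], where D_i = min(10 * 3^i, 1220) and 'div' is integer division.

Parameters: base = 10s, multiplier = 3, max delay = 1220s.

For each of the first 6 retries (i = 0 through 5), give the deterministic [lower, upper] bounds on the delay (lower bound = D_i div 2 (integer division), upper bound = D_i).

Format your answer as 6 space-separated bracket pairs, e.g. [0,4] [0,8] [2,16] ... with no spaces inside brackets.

Answer: [5,10] [15,30] [45,90] [135,270] [405,810] [610,1220]

Derivation:
Computing bounds per retry:
  i=0: D_i=min(10*3^0,1220)=10, bounds=[5,10]
  i=1: D_i=min(10*3^1,1220)=30, bounds=[15,30]
  i=2: D_i=min(10*3^2,1220)=90, bounds=[45,90]
  i=3: D_i=min(10*3^3,1220)=270, bounds=[135,270]
  i=4: D_i=min(10*3^4,1220)=810, bounds=[405,810]
  i=5: D_i=min(10*3^5,1220)=1220, bounds=[610,1220]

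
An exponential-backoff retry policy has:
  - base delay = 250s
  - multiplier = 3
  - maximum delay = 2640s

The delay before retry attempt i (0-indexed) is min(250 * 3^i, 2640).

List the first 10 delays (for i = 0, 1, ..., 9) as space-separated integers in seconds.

Answer: 250 750 2250 2640 2640 2640 2640 2640 2640 2640

Derivation:
Computing each delay:
  i=0: min(250*3^0, 2640) = 250
  i=1: min(250*3^1, 2640) = 750
  i=2: min(250*3^2, 2640) = 2250
  i=3: min(250*3^3, 2640) = 2640
  i=4: min(250*3^4, 2640) = 2640
  i=5: min(250*3^5, 2640) = 2640
  i=6: min(250*3^6, 2640) = 2640
  i=7: min(250*3^7, 2640) = 2640
  i=8: min(250*3^8, 2640) = 2640
  i=9: min(250*3^9, 2640) = 2640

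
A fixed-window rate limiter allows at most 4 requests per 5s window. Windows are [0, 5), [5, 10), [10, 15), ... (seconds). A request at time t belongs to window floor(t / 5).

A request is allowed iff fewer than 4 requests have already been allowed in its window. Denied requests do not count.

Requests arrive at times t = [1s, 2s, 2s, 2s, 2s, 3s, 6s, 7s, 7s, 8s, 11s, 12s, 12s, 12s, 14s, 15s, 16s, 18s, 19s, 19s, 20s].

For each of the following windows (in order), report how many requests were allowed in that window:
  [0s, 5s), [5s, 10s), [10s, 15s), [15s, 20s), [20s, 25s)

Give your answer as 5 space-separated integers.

Processing requests:
  req#1 t=1s (window 0): ALLOW
  req#2 t=2s (window 0): ALLOW
  req#3 t=2s (window 0): ALLOW
  req#4 t=2s (window 0): ALLOW
  req#5 t=2s (window 0): DENY
  req#6 t=3s (window 0): DENY
  req#7 t=6s (window 1): ALLOW
  req#8 t=7s (window 1): ALLOW
  req#9 t=7s (window 1): ALLOW
  req#10 t=8s (window 1): ALLOW
  req#11 t=11s (window 2): ALLOW
  req#12 t=12s (window 2): ALLOW
  req#13 t=12s (window 2): ALLOW
  req#14 t=12s (window 2): ALLOW
  req#15 t=14s (window 2): DENY
  req#16 t=15s (window 3): ALLOW
  req#17 t=16s (window 3): ALLOW
  req#18 t=18s (window 3): ALLOW
  req#19 t=19s (window 3): ALLOW
  req#20 t=19s (window 3): DENY
  req#21 t=20s (window 4): ALLOW

Allowed counts by window: 4 4 4 4 1

Answer: 4 4 4 4 1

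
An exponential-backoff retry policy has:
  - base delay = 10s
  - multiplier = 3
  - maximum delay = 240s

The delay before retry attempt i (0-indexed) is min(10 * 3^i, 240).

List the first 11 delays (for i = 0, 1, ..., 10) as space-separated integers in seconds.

Answer: 10 30 90 240 240 240 240 240 240 240 240

Derivation:
Computing each delay:
  i=0: min(10*3^0, 240) = 10
  i=1: min(10*3^1, 240) = 30
  i=2: min(10*3^2, 240) = 90
  i=3: min(10*3^3, 240) = 240
  i=4: min(10*3^4, 240) = 240
  i=5: min(10*3^5, 240) = 240
  i=6: min(10*3^6, 240) = 240
  i=7: min(10*3^7, 240) = 240
  i=8: min(10*3^8, 240) = 240
  i=9: min(10*3^9, 240) = 240
  i=10: min(10*3^10, 240) = 240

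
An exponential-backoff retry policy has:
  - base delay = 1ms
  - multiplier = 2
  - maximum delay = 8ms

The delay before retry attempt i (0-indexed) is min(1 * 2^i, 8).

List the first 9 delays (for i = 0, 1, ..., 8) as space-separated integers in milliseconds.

Answer: 1 2 4 8 8 8 8 8 8

Derivation:
Computing each delay:
  i=0: min(1*2^0, 8) = 1
  i=1: min(1*2^1, 8) = 2
  i=2: min(1*2^2, 8) = 4
  i=3: min(1*2^3, 8) = 8
  i=4: min(1*2^4, 8) = 8
  i=5: min(1*2^5, 8) = 8
  i=6: min(1*2^6, 8) = 8
  i=7: min(1*2^7, 8) = 8
  i=8: min(1*2^8, 8) = 8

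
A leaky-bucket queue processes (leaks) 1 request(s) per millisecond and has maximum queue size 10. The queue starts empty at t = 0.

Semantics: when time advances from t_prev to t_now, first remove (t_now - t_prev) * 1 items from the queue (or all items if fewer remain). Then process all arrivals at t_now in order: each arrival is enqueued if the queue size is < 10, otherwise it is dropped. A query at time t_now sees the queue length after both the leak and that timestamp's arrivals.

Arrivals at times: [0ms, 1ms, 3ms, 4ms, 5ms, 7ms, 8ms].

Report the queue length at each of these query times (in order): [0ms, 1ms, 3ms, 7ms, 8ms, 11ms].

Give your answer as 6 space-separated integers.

Answer: 1 1 1 1 1 0

Derivation:
Queue lengths at query times:
  query t=0ms: backlog = 1
  query t=1ms: backlog = 1
  query t=3ms: backlog = 1
  query t=7ms: backlog = 1
  query t=8ms: backlog = 1
  query t=11ms: backlog = 0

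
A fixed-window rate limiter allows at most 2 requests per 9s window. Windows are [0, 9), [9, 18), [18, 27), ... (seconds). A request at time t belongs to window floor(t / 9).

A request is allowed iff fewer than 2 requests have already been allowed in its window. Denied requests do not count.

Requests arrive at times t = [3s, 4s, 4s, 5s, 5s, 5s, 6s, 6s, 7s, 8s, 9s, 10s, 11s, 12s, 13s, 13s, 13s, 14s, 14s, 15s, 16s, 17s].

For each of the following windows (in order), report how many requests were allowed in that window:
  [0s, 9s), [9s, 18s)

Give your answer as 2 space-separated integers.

Processing requests:
  req#1 t=3s (window 0): ALLOW
  req#2 t=4s (window 0): ALLOW
  req#3 t=4s (window 0): DENY
  req#4 t=5s (window 0): DENY
  req#5 t=5s (window 0): DENY
  req#6 t=5s (window 0): DENY
  req#7 t=6s (window 0): DENY
  req#8 t=6s (window 0): DENY
  req#9 t=7s (window 0): DENY
  req#10 t=8s (window 0): DENY
  req#11 t=9s (window 1): ALLOW
  req#12 t=10s (window 1): ALLOW
  req#13 t=11s (window 1): DENY
  req#14 t=12s (window 1): DENY
  req#15 t=13s (window 1): DENY
  req#16 t=13s (window 1): DENY
  req#17 t=13s (window 1): DENY
  req#18 t=14s (window 1): DENY
  req#19 t=14s (window 1): DENY
  req#20 t=15s (window 1): DENY
  req#21 t=16s (window 1): DENY
  req#22 t=17s (window 1): DENY

Allowed counts by window: 2 2

Answer: 2 2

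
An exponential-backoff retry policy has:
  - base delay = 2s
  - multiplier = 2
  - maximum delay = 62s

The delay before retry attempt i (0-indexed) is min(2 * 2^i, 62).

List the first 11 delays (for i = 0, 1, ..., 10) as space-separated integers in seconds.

Computing each delay:
  i=0: min(2*2^0, 62) = 2
  i=1: min(2*2^1, 62) = 4
  i=2: min(2*2^2, 62) = 8
  i=3: min(2*2^3, 62) = 16
  i=4: min(2*2^4, 62) = 32
  i=5: min(2*2^5, 62) = 62
  i=6: min(2*2^6, 62) = 62
  i=7: min(2*2^7, 62) = 62
  i=8: min(2*2^8, 62) = 62
  i=9: min(2*2^9, 62) = 62
  i=10: min(2*2^10, 62) = 62

Answer: 2 4 8 16 32 62 62 62 62 62 62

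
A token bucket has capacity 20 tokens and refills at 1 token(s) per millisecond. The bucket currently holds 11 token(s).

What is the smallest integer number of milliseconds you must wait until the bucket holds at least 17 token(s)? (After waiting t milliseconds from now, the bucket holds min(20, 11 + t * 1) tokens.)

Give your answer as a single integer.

Need 11 + t * 1 >= 17, so t >= 6/1.
Smallest integer t = ceil(6/1) = 6.

Answer: 6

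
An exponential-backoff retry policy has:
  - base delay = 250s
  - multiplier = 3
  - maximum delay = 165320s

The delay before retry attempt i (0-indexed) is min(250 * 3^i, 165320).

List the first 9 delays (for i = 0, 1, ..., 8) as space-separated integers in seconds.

Answer: 250 750 2250 6750 20250 60750 165320 165320 165320

Derivation:
Computing each delay:
  i=0: min(250*3^0, 165320) = 250
  i=1: min(250*3^1, 165320) = 750
  i=2: min(250*3^2, 165320) = 2250
  i=3: min(250*3^3, 165320) = 6750
  i=4: min(250*3^4, 165320) = 20250
  i=5: min(250*3^5, 165320) = 60750
  i=6: min(250*3^6, 165320) = 165320
  i=7: min(250*3^7, 165320) = 165320
  i=8: min(250*3^8, 165320) = 165320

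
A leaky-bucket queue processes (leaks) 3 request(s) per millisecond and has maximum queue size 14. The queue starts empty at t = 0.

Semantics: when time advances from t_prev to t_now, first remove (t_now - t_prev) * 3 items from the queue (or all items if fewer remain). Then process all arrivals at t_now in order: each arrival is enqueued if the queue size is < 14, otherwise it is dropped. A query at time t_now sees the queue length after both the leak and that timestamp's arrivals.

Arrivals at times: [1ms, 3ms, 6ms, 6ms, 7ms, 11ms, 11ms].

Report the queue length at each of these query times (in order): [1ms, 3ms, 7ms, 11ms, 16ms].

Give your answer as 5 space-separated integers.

Answer: 1 1 1 2 0

Derivation:
Queue lengths at query times:
  query t=1ms: backlog = 1
  query t=3ms: backlog = 1
  query t=7ms: backlog = 1
  query t=11ms: backlog = 2
  query t=16ms: backlog = 0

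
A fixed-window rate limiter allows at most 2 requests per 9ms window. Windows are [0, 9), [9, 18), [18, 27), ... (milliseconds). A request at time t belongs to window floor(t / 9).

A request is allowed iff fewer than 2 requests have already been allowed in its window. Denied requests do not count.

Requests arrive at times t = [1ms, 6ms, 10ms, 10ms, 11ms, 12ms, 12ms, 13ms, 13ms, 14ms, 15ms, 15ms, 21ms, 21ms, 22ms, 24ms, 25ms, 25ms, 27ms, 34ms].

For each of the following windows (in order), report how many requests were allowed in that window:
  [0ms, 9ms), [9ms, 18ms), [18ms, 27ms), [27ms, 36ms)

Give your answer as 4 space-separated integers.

Answer: 2 2 2 2

Derivation:
Processing requests:
  req#1 t=1ms (window 0): ALLOW
  req#2 t=6ms (window 0): ALLOW
  req#3 t=10ms (window 1): ALLOW
  req#4 t=10ms (window 1): ALLOW
  req#5 t=11ms (window 1): DENY
  req#6 t=12ms (window 1): DENY
  req#7 t=12ms (window 1): DENY
  req#8 t=13ms (window 1): DENY
  req#9 t=13ms (window 1): DENY
  req#10 t=14ms (window 1): DENY
  req#11 t=15ms (window 1): DENY
  req#12 t=15ms (window 1): DENY
  req#13 t=21ms (window 2): ALLOW
  req#14 t=21ms (window 2): ALLOW
  req#15 t=22ms (window 2): DENY
  req#16 t=24ms (window 2): DENY
  req#17 t=25ms (window 2): DENY
  req#18 t=25ms (window 2): DENY
  req#19 t=27ms (window 3): ALLOW
  req#20 t=34ms (window 3): ALLOW

Allowed counts by window: 2 2 2 2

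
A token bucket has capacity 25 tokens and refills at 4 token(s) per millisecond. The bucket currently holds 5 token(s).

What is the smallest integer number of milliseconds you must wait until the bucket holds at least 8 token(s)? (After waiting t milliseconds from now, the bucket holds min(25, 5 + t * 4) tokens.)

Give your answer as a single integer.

Need 5 + t * 4 >= 8, so t >= 3/4.
Smallest integer t = ceil(3/4) = 1.

Answer: 1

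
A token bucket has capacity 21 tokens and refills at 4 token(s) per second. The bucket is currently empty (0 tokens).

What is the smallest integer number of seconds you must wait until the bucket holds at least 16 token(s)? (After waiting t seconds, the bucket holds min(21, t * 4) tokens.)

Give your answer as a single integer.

Need t * 4 >= 16, so t >= 16/4.
Smallest integer t = ceil(16/4) = 4.

Answer: 4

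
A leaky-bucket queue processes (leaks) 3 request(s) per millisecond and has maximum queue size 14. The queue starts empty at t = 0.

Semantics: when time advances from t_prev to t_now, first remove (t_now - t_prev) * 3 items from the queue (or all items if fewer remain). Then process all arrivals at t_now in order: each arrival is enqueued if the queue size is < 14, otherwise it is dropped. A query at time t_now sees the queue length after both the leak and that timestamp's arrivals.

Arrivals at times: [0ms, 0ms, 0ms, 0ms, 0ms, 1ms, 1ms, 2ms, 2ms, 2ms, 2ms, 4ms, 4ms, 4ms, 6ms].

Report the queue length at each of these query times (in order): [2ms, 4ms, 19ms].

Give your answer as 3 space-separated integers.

Queue lengths at query times:
  query t=2ms: backlog = 5
  query t=4ms: backlog = 3
  query t=19ms: backlog = 0

Answer: 5 3 0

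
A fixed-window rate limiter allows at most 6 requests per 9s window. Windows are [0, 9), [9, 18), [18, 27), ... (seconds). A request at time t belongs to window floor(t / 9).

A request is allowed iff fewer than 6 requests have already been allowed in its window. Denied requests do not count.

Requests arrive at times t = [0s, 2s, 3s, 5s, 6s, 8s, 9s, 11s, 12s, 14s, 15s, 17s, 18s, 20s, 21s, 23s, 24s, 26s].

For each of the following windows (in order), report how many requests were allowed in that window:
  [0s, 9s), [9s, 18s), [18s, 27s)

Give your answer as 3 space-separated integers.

Processing requests:
  req#1 t=0s (window 0): ALLOW
  req#2 t=2s (window 0): ALLOW
  req#3 t=3s (window 0): ALLOW
  req#4 t=5s (window 0): ALLOW
  req#5 t=6s (window 0): ALLOW
  req#6 t=8s (window 0): ALLOW
  req#7 t=9s (window 1): ALLOW
  req#8 t=11s (window 1): ALLOW
  req#9 t=12s (window 1): ALLOW
  req#10 t=14s (window 1): ALLOW
  req#11 t=15s (window 1): ALLOW
  req#12 t=17s (window 1): ALLOW
  req#13 t=18s (window 2): ALLOW
  req#14 t=20s (window 2): ALLOW
  req#15 t=21s (window 2): ALLOW
  req#16 t=23s (window 2): ALLOW
  req#17 t=24s (window 2): ALLOW
  req#18 t=26s (window 2): ALLOW

Allowed counts by window: 6 6 6

Answer: 6 6 6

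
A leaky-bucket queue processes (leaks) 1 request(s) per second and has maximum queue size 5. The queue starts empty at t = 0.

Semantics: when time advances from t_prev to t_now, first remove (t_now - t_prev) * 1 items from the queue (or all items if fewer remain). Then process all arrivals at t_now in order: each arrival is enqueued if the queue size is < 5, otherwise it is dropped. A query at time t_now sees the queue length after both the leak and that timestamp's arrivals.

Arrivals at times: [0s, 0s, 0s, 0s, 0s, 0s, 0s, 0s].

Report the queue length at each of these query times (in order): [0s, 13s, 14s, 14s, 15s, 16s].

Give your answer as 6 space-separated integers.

Answer: 5 0 0 0 0 0

Derivation:
Queue lengths at query times:
  query t=0s: backlog = 5
  query t=13s: backlog = 0
  query t=14s: backlog = 0
  query t=14s: backlog = 0
  query t=15s: backlog = 0
  query t=16s: backlog = 0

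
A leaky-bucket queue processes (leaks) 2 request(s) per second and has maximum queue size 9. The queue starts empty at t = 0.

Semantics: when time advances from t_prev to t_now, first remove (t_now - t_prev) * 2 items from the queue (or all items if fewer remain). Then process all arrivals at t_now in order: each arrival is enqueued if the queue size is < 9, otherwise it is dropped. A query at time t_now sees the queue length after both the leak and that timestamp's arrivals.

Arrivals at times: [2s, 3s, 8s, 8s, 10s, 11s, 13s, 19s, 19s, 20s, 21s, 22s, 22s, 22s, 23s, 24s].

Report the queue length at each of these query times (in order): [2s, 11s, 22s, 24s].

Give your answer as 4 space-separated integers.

Queue lengths at query times:
  query t=2s: backlog = 1
  query t=11s: backlog = 1
  query t=22s: backlog = 3
  query t=24s: backlog = 1

Answer: 1 1 3 1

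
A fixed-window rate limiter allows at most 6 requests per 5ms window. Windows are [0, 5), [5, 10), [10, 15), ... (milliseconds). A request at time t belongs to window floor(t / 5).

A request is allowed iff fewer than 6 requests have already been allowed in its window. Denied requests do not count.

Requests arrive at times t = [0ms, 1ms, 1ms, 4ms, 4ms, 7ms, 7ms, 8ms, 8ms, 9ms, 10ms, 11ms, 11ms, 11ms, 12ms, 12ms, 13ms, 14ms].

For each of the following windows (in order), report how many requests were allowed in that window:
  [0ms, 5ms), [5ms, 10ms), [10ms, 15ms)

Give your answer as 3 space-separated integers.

Answer: 5 5 6

Derivation:
Processing requests:
  req#1 t=0ms (window 0): ALLOW
  req#2 t=1ms (window 0): ALLOW
  req#3 t=1ms (window 0): ALLOW
  req#4 t=4ms (window 0): ALLOW
  req#5 t=4ms (window 0): ALLOW
  req#6 t=7ms (window 1): ALLOW
  req#7 t=7ms (window 1): ALLOW
  req#8 t=8ms (window 1): ALLOW
  req#9 t=8ms (window 1): ALLOW
  req#10 t=9ms (window 1): ALLOW
  req#11 t=10ms (window 2): ALLOW
  req#12 t=11ms (window 2): ALLOW
  req#13 t=11ms (window 2): ALLOW
  req#14 t=11ms (window 2): ALLOW
  req#15 t=12ms (window 2): ALLOW
  req#16 t=12ms (window 2): ALLOW
  req#17 t=13ms (window 2): DENY
  req#18 t=14ms (window 2): DENY

Allowed counts by window: 5 5 6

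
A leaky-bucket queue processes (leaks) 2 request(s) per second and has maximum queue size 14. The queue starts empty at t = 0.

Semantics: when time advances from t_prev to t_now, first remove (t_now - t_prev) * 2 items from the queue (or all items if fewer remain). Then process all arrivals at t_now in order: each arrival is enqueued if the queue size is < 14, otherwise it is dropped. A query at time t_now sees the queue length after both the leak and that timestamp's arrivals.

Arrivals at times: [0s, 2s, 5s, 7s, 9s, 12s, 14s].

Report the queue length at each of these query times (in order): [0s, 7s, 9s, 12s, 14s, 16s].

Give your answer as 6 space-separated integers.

Answer: 1 1 1 1 1 0

Derivation:
Queue lengths at query times:
  query t=0s: backlog = 1
  query t=7s: backlog = 1
  query t=9s: backlog = 1
  query t=12s: backlog = 1
  query t=14s: backlog = 1
  query t=16s: backlog = 0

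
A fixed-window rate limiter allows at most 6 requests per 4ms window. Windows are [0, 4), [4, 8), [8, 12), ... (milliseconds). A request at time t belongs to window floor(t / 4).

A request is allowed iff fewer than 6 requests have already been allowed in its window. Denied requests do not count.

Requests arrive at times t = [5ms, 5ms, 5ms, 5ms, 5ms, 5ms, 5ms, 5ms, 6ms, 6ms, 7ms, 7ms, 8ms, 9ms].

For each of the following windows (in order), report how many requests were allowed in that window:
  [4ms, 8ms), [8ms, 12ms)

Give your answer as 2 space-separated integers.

Processing requests:
  req#1 t=5ms (window 1): ALLOW
  req#2 t=5ms (window 1): ALLOW
  req#3 t=5ms (window 1): ALLOW
  req#4 t=5ms (window 1): ALLOW
  req#5 t=5ms (window 1): ALLOW
  req#6 t=5ms (window 1): ALLOW
  req#7 t=5ms (window 1): DENY
  req#8 t=5ms (window 1): DENY
  req#9 t=6ms (window 1): DENY
  req#10 t=6ms (window 1): DENY
  req#11 t=7ms (window 1): DENY
  req#12 t=7ms (window 1): DENY
  req#13 t=8ms (window 2): ALLOW
  req#14 t=9ms (window 2): ALLOW

Allowed counts by window: 6 2

Answer: 6 2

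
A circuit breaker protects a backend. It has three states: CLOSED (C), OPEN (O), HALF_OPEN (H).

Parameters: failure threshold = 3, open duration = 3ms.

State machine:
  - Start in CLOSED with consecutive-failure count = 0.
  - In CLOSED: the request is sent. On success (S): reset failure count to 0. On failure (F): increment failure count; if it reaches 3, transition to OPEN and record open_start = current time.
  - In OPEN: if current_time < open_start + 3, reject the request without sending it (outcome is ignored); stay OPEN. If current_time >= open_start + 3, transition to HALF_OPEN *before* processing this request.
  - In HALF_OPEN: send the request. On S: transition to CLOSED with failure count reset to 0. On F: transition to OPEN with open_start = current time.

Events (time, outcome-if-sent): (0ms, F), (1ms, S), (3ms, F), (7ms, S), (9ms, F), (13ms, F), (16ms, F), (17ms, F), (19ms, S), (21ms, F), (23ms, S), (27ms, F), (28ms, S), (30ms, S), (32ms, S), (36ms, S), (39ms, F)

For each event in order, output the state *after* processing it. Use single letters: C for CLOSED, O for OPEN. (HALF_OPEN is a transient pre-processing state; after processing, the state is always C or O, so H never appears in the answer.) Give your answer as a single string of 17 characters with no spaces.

State after each event:
  event#1 t=0ms outcome=F: state=CLOSED
  event#2 t=1ms outcome=S: state=CLOSED
  event#3 t=3ms outcome=F: state=CLOSED
  event#4 t=7ms outcome=S: state=CLOSED
  event#5 t=9ms outcome=F: state=CLOSED
  event#6 t=13ms outcome=F: state=CLOSED
  event#7 t=16ms outcome=F: state=OPEN
  event#8 t=17ms outcome=F: state=OPEN
  event#9 t=19ms outcome=S: state=CLOSED
  event#10 t=21ms outcome=F: state=CLOSED
  event#11 t=23ms outcome=S: state=CLOSED
  event#12 t=27ms outcome=F: state=CLOSED
  event#13 t=28ms outcome=S: state=CLOSED
  event#14 t=30ms outcome=S: state=CLOSED
  event#15 t=32ms outcome=S: state=CLOSED
  event#16 t=36ms outcome=S: state=CLOSED
  event#17 t=39ms outcome=F: state=CLOSED

Answer: CCCCCCOOCCCCCCCCC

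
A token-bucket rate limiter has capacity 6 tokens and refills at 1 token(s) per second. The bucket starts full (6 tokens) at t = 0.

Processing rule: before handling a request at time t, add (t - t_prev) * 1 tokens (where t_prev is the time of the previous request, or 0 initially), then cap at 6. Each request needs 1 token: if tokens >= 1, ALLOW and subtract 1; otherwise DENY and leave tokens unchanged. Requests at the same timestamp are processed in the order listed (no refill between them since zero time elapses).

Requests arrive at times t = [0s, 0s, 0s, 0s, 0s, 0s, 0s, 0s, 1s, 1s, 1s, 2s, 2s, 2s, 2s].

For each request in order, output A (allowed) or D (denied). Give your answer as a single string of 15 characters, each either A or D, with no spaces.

Answer: AAAAAADDADDADDD

Derivation:
Simulating step by step:
  req#1 t=0s: ALLOW
  req#2 t=0s: ALLOW
  req#3 t=0s: ALLOW
  req#4 t=0s: ALLOW
  req#5 t=0s: ALLOW
  req#6 t=0s: ALLOW
  req#7 t=0s: DENY
  req#8 t=0s: DENY
  req#9 t=1s: ALLOW
  req#10 t=1s: DENY
  req#11 t=1s: DENY
  req#12 t=2s: ALLOW
  req#13 t=2s: DENY
  req#14 t=2s: DENY
  req#15 t=2s: DENY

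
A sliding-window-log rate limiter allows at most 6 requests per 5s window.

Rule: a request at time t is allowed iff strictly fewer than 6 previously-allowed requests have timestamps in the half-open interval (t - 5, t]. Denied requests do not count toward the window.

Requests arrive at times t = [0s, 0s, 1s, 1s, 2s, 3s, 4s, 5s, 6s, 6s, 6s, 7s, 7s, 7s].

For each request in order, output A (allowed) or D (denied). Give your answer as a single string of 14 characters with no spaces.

Tracking allowed requests in the window:
  req#1 t=0s: ALLOW
  req#2 t=0s: ALLOW
  req#3 t=1s: ALLOW
  req#4 t=1s: ALLOW
  req#5 t=2s: ALLOW
  req#6 t=3s: ALLOW
  req#7 t=4s: DENY
  req#8 t=5s: ALLOW
  req#9 t=6s: ALLOW
  req#10 t=6s: ALLOW
  req#11 t=6s: ALLOW
  req#12 t=7s: ALLOW
  req#13 t=7s: DENY
  req#14 t=7s: DENY

Answer: AAAAAADAAAAADD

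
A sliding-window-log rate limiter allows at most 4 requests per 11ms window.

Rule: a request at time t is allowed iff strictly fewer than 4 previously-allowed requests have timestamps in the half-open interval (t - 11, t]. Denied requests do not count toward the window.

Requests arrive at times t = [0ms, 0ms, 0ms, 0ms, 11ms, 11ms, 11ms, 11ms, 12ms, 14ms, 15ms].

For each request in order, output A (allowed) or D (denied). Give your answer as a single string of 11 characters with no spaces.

Tracking allowed requests in the window:
  req#1 t=0ms: ALLOW
  req#2 t=0ms: ALLOW
  req#3 t=0ms: ALLOW
  req#4 t=0ms: ALLOW
  req#5 t=11ms: ALLOW
  req#6 t=11ms: ALLOW
  req#7 t=11ms: ALLOW
  req#8 t=11ms: ALLOW
  req#9 t=12ms: DENY
  req#10 t=14ms: DENY
  req#11 t=15ms: DENY

Answer: AAAAAAAADDD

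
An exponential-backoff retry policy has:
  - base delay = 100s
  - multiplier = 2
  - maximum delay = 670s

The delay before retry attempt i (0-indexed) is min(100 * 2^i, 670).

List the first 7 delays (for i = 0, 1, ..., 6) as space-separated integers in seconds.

Computing each delay:
  i=0: min(100*2^0, 670) = 100
  i=1: min(100*2^1, 670) = 200
  i=2: min(100*2^2, 670) = 400
  i=3: min(100*2^3, 670) = 670
  i=4: min(100*2^4, 670) = 670
  i=5: min(100*2^5, 670) = 670
  i=6: min(100*2^6, 670) = 670

Answer: 100 200 400 670 670 670 670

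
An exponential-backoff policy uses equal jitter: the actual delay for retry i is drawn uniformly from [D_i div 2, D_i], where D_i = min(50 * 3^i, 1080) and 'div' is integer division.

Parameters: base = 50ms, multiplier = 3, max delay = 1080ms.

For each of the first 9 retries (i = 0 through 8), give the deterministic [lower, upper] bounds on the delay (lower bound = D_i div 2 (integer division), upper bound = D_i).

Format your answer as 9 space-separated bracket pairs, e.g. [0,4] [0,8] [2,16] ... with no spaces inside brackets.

Computing bounds per retry:
  i=0: D_i=min(50*3^0,1080)=50, bounds=[25,50]
  i=1: D_i=min(50*3^1,1080)=150, bounds=[75,150]
  i=2: D_i=min(50*3^2,1080)=450, bounds=[225,450]
  i=3: D_i=min(50*3^3,1080)=1080, bounds=[540,1080]
  i=4: D_i=min(50*3^4,1080)=1080, bounds=[540,1080]
  i=5: D_i=min(50*3^5,1080)=1080, bounds=[540,1080]
  i=6: D_i=min(50*3^6,1080)=1080, bounds=[540,1080]
  i=7: D_i=min(50*3^7,1080)=1080, bounds=[540,1080]
  i=8: D_i=min(50*3^8,1080)=1080, bounds=[540,1080]

Answer: [25,50] [75,150] [225,450] [540,1080] [540,1080] [540,1080] [540,1080] [540,1080] [540,1080]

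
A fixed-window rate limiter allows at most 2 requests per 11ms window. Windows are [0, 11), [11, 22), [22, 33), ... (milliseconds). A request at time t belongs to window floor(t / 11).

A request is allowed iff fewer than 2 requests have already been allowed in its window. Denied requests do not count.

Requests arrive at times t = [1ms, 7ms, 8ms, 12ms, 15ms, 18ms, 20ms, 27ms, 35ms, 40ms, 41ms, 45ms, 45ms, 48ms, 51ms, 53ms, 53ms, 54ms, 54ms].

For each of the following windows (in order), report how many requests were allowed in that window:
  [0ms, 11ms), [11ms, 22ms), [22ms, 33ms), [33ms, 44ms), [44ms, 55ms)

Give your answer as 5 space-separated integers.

Answer: 2 2 1 2 2

Derivation:
Processing requests:
  req#1 t=1ms (window 0): ALLOW
  req#2 t=7ms (window 0): ALLOW
  req#3 t=8ms (window 0): DENY
  req#4 t=12ms (window 1): ALLOW
  req#5 t=15ms (window 1): ALLOW
  req#6 t=18ms (window 1): DENY
  req#7 t=20ms (window 1): DENY
  req#8 t=27ms (window 2): ALLOW
  req#9 t=35ms (window 3): ALLOW
  req#10 t=40ms (window 3): ALLOW
  req#11 t=41ms (window 3): DENY
  req#12 t=45ms (window 4): ALLOW
  req#13 t=45ms (window 4): ALLOW
  req#14 t=48ms (window 4): DENY
  req#15 t=51ms (window 4): DENY
  req#16 t=53ms (window 4): DENY
  req#17 t=53ms (window 4): DENY
  req#18 t=54ms (window 4): DENY
  req#19 t=54ms (window 4): DENY

Allowed counts by window: 2 2 1 2 2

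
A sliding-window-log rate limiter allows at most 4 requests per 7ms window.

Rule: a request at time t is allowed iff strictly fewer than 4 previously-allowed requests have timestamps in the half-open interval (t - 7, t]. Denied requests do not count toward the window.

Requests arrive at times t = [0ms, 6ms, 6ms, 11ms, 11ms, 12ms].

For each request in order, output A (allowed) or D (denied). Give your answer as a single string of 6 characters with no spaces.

Answer: AAAAAD

Derivation:
Tracking allowed requests in the window:
  req#1 t=0ms: ALLOW
  req#2 t=6ms: ALLOW
  req#3 t=6ms: ALLOW
  req#4 t=11ms: ALLOW
  req#5 t=11ms: ALLOW
  req#6 t=12ms: DENY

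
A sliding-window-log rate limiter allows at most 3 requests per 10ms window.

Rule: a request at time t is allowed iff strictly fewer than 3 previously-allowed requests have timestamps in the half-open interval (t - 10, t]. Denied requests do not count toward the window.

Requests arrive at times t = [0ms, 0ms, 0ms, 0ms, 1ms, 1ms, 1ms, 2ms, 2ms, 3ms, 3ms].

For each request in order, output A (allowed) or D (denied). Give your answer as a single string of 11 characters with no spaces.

Answer: AAADDDDDDDD

Derivation:
Tracking allowed requests in the window:
  req#1 t=0ms: ALLOW
  req#2 t=0ms: ALLOW
  req#3 t=0ms: ALLOW
  req#4 t=0ms: DENY
  req#5 t=1ms: DENY
  req#6 t=1ms: DENY
  req#7 t=1ms: DENY
  req#8 t=2ms: DENY
  req#9 t=2ms: DENY
  req#10 t=3ms: DENY
  req#11 t=3ms: DENY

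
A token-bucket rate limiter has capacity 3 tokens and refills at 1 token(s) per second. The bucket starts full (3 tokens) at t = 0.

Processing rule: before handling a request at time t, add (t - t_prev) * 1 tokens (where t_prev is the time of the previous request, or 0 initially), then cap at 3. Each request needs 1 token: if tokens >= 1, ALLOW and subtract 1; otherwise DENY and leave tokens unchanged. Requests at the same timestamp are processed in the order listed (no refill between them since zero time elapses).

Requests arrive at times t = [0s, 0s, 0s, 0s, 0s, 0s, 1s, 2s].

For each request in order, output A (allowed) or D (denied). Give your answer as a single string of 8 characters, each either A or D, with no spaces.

Answer: AAADDDAA

Derivation:
Simulating step by step:
  req#1 t=0s: ALLOW
  req#2 t=0s: ALLOW
  req#3 t=0s: ALLOW
  req#4 t=0s: DENY
  req#5 t=0s: DENY
  req#6 t=0s: DENY
  req#7 t=1s: ALLOW
  req#8 t=2s: ALLOW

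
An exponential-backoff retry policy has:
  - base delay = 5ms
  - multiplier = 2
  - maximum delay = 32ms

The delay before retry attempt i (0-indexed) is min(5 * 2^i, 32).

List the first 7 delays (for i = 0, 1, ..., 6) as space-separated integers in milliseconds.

Computing each delay:
  i=0: min(5*2^0, 32) = 5
  i=1: min(5*2^1, 32) = 10
  i=2: min(5*2^2, 32) = 20
  i=3: min(5*2^3, 32) = 32
  i=4: min(5*2^4, 32) = 32
  i=5: min(5*2^5, 32) = 32
  i=6: min(5*2^6, 32) = 32

Answer: 5 10 20 32 32 32 32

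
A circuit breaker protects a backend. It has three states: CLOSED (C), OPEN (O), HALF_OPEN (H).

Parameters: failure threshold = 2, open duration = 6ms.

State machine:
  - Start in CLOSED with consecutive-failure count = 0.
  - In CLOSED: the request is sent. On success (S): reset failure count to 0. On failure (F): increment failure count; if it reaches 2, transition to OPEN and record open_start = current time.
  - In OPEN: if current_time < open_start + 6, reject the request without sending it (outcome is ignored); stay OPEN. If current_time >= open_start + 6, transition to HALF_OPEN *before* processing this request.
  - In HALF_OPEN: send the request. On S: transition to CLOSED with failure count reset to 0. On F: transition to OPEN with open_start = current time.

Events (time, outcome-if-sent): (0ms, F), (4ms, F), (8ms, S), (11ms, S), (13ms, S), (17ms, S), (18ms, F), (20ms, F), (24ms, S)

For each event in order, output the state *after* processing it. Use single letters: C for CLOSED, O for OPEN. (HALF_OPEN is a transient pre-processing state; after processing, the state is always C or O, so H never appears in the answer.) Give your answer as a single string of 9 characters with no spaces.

State after each event:
  event#1 t=0ms outcome=F: state=CLOSED
  event#2 t=4ms outcome=F: state=OPEN
  event#3 t=8ms outcome=S: state=OPEN
  event#4 t=11ms outcome=S: state=CLOSED
  event#5 t=13ms outcome=S: state=CLOSED
  event#6 t=17ms outcome=S: state=CLOSED
  event#7 t=18ms outcome=F: state=CLOSED
  event#8 t=20ms outcome=F: state=OPEN
  event#9 t=24ms outcome=S: state=OPEN

Answer: COOCCCCOO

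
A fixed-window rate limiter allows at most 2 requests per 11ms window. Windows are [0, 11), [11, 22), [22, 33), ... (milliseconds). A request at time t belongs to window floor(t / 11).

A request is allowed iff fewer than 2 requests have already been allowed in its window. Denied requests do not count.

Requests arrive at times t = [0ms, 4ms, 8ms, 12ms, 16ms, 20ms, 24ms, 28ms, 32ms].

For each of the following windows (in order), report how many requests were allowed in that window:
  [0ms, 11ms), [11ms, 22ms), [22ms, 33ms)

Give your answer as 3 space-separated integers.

Answer: 2 2 2

Derivation:
Processing requests:
  req#1 t=0ms (window 0): ALLOW
  req#2 t=4ms (window 0): ALLOW
  req#3 t=8ms (window 0): DENY
  req#4 t=12ms (window 1): ALLOW
  req#5 t=16ms (window 1): ALLOW
  req#6 t=20ms (window 1): DENY
  req#7 t=24ms (window 2): ALLOW
  req#8 t=28ms (window 2): ALLOW
  req#9 t=32ms (window 2): DENY

Allowed counts by window: 2 2 2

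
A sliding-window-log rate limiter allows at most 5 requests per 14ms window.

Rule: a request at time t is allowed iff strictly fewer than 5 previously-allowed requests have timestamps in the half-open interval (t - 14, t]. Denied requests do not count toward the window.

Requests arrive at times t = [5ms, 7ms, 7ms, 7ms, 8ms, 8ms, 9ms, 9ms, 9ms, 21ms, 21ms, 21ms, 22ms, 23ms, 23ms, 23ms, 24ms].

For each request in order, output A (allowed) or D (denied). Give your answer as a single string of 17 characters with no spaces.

Tracking allowed requests in the window:
  req#1 t=5ms: ALLOW
  req#2 t=7ms: ALLOW
  req#3 t=7ms: ALLOW
  req#4 t=7ms: ALLOW
  req#5 t=8ms: ALLOW
  req#6 t=8ms: DENY
  req#7 t=9ms: DENY
  req#8 t=9ms: DENY
  req#9 t=9ms: DENY
  req#10 t=21ms: ALLOW
  req#11 t=21ms: ALLOW
  req#12 t=21ms: ALLOW
  req#13 t=22ms: ALLOW
  req#14 t=23ms: ALLOW
  req#15 t=23ms: DENY
  req#16 t=23ms: DENY
  req#17 t=24ms: DENY

Answer: AAAAADDDDAAAAADDD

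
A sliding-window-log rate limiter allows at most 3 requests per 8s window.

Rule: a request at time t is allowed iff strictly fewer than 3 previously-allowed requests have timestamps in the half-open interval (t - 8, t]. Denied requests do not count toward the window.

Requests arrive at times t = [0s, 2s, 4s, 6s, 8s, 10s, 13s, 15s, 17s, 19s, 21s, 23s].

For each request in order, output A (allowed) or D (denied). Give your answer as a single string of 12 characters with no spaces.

Tracking allowed requests in the window:
  req#1 t=0s: ALLOW
  req#2 t=2s: ALLOW
  req#3 t=4s: ALLOW
  req#4 t=6s: DENY
  req#5 t=8s: ALLOW
  req#6 t=10s: ALLOW
  req#7 t=13s: ALLOW
  req#8 t=15s: DENY
  req#9 t=17s: ALLOW
  req#10 t=19s: ALLOW
  req#11 t=21s: ALLOW
  req#12 t=23s: DENY

Answer: AAADAAADAAAD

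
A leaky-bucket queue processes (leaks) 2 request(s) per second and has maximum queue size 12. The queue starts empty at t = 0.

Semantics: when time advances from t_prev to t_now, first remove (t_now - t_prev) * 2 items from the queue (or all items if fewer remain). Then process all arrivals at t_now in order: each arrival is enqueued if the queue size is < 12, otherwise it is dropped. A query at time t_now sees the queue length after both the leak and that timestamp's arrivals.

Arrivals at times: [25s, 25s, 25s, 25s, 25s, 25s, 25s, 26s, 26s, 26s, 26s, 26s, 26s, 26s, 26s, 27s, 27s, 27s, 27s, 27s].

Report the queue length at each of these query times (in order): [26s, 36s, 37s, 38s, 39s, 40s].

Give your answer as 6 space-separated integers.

Answer: 12 0 0 0 0 0

Derivation:
Queue lengths at query times:
  query t=26s: backlog = 12
  query t=36s: backlog = 0
  query t=37s: backlog = 0
  query t=38s: backlog = 0
  query t=39s: backlog = 0
  query t=40s: backlog = 0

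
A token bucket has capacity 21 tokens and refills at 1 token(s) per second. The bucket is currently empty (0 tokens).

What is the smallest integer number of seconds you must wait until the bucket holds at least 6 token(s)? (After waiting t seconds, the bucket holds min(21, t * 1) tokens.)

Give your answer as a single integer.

Answer: 6

Derivation:
Need t * 1 >= 6, so t >= 6/1.
Smallest integer t = ceil(6/1) = 6.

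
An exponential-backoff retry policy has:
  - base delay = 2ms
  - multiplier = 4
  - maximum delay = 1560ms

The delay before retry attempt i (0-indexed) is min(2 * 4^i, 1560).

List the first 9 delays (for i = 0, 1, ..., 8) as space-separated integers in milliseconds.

Computing each delay:
  i=0: min(2*4^0, 1560) = 2
  i=1: min(2*4^1, 1560) = 8
  i=2: min(2*4^2, 1560) = 32
  i=3: min(2*4^3, 1560) = 128
  i=4: min(2*4^4, 1560) = 512
  i=5: min(2*4^5, 1560) = 1560
  i=6: min(2*4^6, 1560) = 1560
  i=7: min(2*4^7, 1560) = 1560
  i=8: min(2*4^8, 1560) = 1560

Answer: 2 8 32 128 512 1560 1560 1560 1560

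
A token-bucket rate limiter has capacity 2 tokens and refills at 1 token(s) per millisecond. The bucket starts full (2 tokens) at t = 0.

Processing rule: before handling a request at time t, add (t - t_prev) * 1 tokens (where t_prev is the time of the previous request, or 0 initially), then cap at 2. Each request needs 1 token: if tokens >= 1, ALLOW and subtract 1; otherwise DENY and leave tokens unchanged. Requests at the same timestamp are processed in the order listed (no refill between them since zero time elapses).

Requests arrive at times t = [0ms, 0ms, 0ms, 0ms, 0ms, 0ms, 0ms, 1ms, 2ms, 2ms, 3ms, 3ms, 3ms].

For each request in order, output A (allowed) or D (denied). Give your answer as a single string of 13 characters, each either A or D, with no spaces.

Simulating step by step:
  req#1 t=0ms: ALLOW
  req#2 t=0ms: ALLOW
  req#3 t=0ms: DENY
  req#4 t=0ms: DENY
  req#5 t=0ms: DENY
  req#6 t=0ms: DENY
  req#7 t=0ms: DENY
  req#8 t=1ms: ALLOW
  req#9 t=2ms: ALLOW
  req#10 t=2ms: DENY
  req#11 t=3ms: ALLOW
  req#12 t=3ms: DENY
  req#13 t=3ms: DENY

Answer: AADDDDDAADADD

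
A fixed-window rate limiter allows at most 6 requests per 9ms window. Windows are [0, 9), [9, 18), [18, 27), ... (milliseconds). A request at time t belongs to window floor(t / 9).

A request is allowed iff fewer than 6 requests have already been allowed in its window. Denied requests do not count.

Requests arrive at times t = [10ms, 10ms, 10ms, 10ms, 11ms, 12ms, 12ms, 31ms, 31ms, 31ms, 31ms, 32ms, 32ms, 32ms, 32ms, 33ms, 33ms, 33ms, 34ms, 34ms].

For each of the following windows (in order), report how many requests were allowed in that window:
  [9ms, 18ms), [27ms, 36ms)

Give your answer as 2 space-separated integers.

Processing requests:
  req#1 t=10ms (window 1): ALLOW
  req#2 t=10ms (window 1): ALLOW
  req#3 t=10ms (window 1): ALLOW
  req#4 t=10ms (window 1): ALLOW
  req#5 t=11ms (window 1): ALLOW
  req#6 t=12ms (window 1): ALLOW
  req#7 t=12ms (window 1): DENY
  req#8 t=31ms (window 3): ALLOW
  req#9 t=31ms (window 3): ALLOW
  req#10 t=31ms (window 3): ALLOW
  req#11 t=31ms (window 3): ALLOW
  req#12 t=32ms (window 3): ALLOW
  req#13 t=32ms (window 3): ALLOW
  req#14 t=32ms (window 3): DENY
  req#15 t=32ms (window 3): DENY
  req#16 t=33ms (window 3): DENY
  req#17 t=33ms (window 3): DENY
  req#18 t=33ms (window 3): DENY
  req#19 t=34ms (window 3): DENY
  req#20 t=34ms (window 3): DENY

Allowed counts by window: 6 6

Answer: 6 6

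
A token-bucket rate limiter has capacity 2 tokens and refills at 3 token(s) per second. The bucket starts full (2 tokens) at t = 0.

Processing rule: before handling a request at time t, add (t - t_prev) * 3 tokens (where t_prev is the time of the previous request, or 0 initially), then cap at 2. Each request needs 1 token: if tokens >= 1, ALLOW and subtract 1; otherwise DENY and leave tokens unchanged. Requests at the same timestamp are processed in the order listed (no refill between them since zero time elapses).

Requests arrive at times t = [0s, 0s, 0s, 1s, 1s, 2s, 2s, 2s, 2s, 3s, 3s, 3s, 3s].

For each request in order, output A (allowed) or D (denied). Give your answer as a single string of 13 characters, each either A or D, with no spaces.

Simulating step by step:
  req#1 t=0s: ALLOW
  req#2 t=0s: ALLOW
  req#3 t=0s: DENY
  req#4 t=1s: ALLOW
  req#5 t=1s: ALLOW
  req#6 t=2s: ALLOW
  req#7 t=2s: ALLOW
  req#8 t=2s: DENY
  req#9 t=2s: DENY
  req#10 t=3s: ALLOW
  req#11 t=3s: ALLOW
  req#12 t=3s: DENY
  req#13 t=3s: DENY

Answer: AADAAAADDAADD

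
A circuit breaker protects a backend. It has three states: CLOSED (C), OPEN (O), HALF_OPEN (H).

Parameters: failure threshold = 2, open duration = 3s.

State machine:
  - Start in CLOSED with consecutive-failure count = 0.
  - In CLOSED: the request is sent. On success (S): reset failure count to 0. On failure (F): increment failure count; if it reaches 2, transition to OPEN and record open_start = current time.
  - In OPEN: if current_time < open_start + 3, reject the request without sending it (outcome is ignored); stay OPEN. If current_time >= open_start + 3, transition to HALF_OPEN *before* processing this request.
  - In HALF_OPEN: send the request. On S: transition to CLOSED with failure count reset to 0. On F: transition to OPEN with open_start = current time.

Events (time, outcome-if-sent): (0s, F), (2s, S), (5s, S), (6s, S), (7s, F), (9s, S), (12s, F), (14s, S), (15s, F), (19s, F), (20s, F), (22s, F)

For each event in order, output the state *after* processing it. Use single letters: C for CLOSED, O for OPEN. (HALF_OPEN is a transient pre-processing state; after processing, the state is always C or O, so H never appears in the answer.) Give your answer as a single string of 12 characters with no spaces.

State after each event:
  event#1 t=0s outcome=F: state=CLOSED
  event#2 t=2s outcome=S: state=CLOSED
  event#3 t=5s outcome=S: state=CLOSED
  event#4 t=6s outcome=S: state=CLOSED
  event#5 t=7s outcome=F: state=CLOSED
  event#6 t=9s outcome=S: state=CLOSED
  event#7 t=12s outcome=F: state=CLOSED
  event#8 t=14s outcome=S: state=CLOSED
  event#9 t=15s outcome=F: state=CLOSED
  event#10 t=19s outcome=F: state=OPEN
  event#11 t=20s outcome=F: state=OPEN
  event#12 t=22s outcome=F: state=OPEN

Answer: CCCCCCCCCOOO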